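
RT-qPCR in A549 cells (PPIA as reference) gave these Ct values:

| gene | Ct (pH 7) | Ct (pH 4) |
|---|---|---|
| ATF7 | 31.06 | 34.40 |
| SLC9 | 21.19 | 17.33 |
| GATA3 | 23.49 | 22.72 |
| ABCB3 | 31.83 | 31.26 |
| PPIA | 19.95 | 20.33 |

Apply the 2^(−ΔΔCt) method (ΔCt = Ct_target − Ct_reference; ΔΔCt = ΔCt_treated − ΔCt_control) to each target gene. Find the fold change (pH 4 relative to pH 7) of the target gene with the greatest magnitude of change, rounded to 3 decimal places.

ATF7: ΔΔCt = (34.40−20.33) − (31.06−19.95) = 14.07 − 11.11 = 2.96; fold change = 2^-2.96 = 0.129
SLC9: ΔΔCt = (17.33−20.33) − (21.19−19.95) = -3.00 − 1.24 = -4.24; fold change = 2^4.24 = 18.896
GATA3: ΔΔCt = (22.72−20.33) − (23.49−19.95) = 2.39 − 3.54 = -1.15; fold change = 2^1.15 = 2.219
ABCB3: ΔΔCt = (31.26−20.33) − (31.83−19.95) = 10.93 − 11.88 = -0.95; fold change = 2^0.95 = 1.932
SLC9 has the largest |ΔΔCt| = 4.24.

18.896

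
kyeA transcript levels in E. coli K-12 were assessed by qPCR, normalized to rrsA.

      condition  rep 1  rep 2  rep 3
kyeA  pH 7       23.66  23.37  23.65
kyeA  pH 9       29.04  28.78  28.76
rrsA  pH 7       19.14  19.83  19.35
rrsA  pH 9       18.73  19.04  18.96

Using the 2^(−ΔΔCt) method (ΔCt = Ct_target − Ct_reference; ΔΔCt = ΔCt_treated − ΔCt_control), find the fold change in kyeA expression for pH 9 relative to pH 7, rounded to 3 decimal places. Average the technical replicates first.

0.018

Mean Ct: kyeA pH 7 23.560; kyeA pH 9 28.860; rrsA pH 7 19.440; rrsA pH 9 18.910
ΔCt(pH 7) = 23.560 − 19.440 = 4.120
ΔCt(pH 9) = 28.860 − 18.910 = 9.950
ΔΔCt = 9.950 − 4.120 = 5.830
Fold change = 2^(−5.830) = 0.0176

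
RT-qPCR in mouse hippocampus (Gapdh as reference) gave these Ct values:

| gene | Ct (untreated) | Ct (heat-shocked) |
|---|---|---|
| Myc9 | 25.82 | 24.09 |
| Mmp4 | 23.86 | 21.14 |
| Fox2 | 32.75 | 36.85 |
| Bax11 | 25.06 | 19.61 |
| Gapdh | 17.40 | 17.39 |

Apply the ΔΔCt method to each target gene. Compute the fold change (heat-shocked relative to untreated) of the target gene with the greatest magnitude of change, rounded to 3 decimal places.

Myc9: ΔΔCt = (24.09−17.39) − (25.82−17.40) = 6.70 − 8.42 = -1.72; fold change = 2^1.72 = 3.294
Mmp4: ΔΔCt = (21.14−17.39) − (23.86−17.40) = 3.75 − 6.46 = -2.71; fold change = 2^2.71 = 6.543
Fox2: ΔΔCt = (36.85−17.39) − (32.75−17.40) = 19.46 − 15.35 = 4.11; fold change = 2^-4.11 = 0.058
Bax11: ΔΔCt = (19.61−17.39) − (25.06−17.40) = 2.22 − 7.66 = -5.44; fold change = 2^5.44 = 43.411
Bax11 has the largest |ΔΔCt| = 5.44.

43.411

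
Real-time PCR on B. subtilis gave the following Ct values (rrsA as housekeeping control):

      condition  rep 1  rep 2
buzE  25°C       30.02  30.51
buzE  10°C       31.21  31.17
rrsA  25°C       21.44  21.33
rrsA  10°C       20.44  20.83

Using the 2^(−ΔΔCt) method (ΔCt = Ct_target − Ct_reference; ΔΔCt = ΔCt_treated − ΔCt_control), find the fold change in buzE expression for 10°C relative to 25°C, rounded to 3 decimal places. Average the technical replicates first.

Mean Ct: buzE 25°C 30.265; buzE 10°C 31.190; rrsA 25°C 21.385; rrsA 10°C 20.635
ΔCt(25°C) = 30.265 − 21.385 = 8.880
ΔCt(10°C) = 31.190 − 20.635 = 10.555
ΔΔCt = 10.555 − 8.880 = 1.675
Fold change = 2^(−1.675) = 0.3132

0.313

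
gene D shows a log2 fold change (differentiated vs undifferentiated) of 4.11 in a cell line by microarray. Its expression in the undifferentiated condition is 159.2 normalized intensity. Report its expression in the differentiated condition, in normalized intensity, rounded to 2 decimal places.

2749.01

Fold change = 2^(4.11) = 17.2677
differentiated expression = 159.2 × 17.2677 = 2749.01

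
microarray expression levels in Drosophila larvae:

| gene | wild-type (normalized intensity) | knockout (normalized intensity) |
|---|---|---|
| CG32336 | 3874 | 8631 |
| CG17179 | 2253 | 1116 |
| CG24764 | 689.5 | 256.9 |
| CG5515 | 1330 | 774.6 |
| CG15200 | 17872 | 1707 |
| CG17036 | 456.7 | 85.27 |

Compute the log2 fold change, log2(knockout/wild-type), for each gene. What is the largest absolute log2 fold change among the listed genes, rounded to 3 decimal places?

log2(8631/3874) = 1.156  (CG32336)
log2(1116/2253) = -1.014  (CG17179)
log2(256.9/689.5) = -1.424  (CG24764)
log2(774.6/1330) = -0.780  (CG5515)
log2(1707/17872) = -3.388  (CG15200)
log2(85.27/456.7) = -2.421  (CG17036)
The largest magnitude belongs to CG15200.

3.388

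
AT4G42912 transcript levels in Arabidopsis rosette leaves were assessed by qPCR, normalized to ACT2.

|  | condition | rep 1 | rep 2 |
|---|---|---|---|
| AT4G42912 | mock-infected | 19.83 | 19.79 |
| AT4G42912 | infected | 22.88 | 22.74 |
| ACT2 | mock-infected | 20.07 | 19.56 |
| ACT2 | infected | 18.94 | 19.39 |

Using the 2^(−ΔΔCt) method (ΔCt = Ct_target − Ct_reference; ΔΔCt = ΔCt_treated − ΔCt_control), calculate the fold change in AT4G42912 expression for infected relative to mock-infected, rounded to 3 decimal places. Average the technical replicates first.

0.080

Mean Ct: AT4G42912 mock-infected 19.810; AT4G42912 infected 22.810; ACT2 mock-infected 19.815; ACT2 infected 19.165
ΔCt(mock-infected) = 19.810 − 19.815 = -0.005
ΔCt(infected) = 22.810 − 19.165 = 3.645
ΔΔCt = 3.645 − (-0.005) = 3.650
Fold change = 2^(−3.650) = 0.0797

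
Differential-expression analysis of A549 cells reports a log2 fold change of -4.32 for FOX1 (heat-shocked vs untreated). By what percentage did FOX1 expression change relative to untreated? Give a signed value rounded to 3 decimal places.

Fold change = 2^(-4.32) = 0.0501
Percent change = (FC − 1) × 100% = (0.0501 − 1) × 100 = -94.993%

-94.993%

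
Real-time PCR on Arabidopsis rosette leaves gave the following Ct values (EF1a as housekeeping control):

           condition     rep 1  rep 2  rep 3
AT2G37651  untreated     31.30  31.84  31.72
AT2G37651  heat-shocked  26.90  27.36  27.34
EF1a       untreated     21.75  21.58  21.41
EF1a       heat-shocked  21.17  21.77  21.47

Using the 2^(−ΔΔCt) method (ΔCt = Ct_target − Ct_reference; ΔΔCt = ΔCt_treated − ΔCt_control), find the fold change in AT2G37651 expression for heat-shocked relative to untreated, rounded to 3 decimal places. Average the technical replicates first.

Mean Ct: AT2G37651 untreated 31.620; AT2G37651 heat-shocked 27.200; EF1a untreated 21.580; EF1a heat-shocked 21.470
ΔCt(untreated) = 31.620 − 21.580 = 10.040
ΔCt(heat-shocked) = 27.200 − 21.470 = 5.730
ΔΔCt = 5.730 − 10.040 = -4.310
Fold change = 2^(−(-4.310)) = 2^4.310 = 19.8353

19.835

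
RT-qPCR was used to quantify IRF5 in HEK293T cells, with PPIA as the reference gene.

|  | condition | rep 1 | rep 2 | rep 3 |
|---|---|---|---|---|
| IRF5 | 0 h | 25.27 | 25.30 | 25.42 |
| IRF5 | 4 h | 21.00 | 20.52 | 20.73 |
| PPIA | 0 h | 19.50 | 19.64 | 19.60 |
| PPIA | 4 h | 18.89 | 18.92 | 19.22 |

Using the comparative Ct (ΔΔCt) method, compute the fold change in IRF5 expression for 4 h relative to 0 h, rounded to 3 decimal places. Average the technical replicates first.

Mean Ct: IRF5 0 h 25.330; IRF5 4 h 20.750; PPIA 0 h 19.580; PPIA 4 h 19.010
ΔCt(0 h) = 25.330 − 19.580 = 5.750
ΔCt(4 h) = 20.750 − 19.010 = 1.740
ΔΔCt = 1.740 − 5.750 = -4.010
Fold change = 2^(−(-4.010)) = 2^4.010 = 16.1113

16.111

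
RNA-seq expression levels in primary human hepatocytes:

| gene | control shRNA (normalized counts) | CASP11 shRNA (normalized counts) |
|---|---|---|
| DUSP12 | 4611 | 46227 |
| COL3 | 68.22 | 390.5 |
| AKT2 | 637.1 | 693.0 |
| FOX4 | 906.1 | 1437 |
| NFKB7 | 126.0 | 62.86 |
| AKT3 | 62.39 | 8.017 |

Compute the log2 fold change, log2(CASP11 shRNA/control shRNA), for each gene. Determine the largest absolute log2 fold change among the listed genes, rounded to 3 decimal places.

log2(46227/4611) = 3.326  (DUSP12)
log2(390.5/68.22) = 2.517  (COL3)
log2(693.0/637.1) = 0.121  (AKT2)
log2(1437/906.1) = 0.665  (FOX4)
log2(62.86/126.0) = -1.003  (NFKB7)
log2(8.017/62.39) = -2.960  (AKT3)
The largest magnitude belongs to DUSP12.

3.326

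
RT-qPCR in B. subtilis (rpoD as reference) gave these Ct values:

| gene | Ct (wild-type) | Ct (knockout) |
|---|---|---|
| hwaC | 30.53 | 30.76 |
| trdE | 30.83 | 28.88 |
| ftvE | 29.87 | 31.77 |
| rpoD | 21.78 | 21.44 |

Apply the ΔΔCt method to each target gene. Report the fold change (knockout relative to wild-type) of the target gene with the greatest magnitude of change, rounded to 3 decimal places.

0.212

hwaC: ΔΔCt = (30.76−21.44) − (30.53−21.78) = 9.32 − 8.75 = 0.57; fold change = 2^-0.57 = 0.674
trdE: ΔΔCt = (28.88−21.44) − (30.83−21.78) = 7.44 − 9.05 = -1.61; fold change = 2^1.61 = 3.053
ftvE: ΔΔCt = (31.77−21.44) − (29.87−21.78) = 10.33 − 8.09 = 2.24; fold change = 2^-2.24 = 0.212
ftvE has the largest |ΔΔCt| = 2.24.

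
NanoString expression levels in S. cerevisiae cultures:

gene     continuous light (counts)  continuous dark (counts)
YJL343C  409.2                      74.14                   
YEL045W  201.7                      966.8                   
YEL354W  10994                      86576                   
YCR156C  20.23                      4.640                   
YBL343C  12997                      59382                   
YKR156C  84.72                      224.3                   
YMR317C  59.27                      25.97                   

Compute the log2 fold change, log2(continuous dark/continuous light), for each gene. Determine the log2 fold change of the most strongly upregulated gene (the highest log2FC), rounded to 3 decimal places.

log2(74.14/409.2) = -2.464  (YJL343C)
log2(966.8/201.7) = 2.261  (YEL045W)
log2(86576/10994) = 2.977  (YEL354W)
log2(4.640/20.23) = -2.124  (YCR156C)
log2(59382/12997) = 2.192  (YBL343C)
log2(224.3/84.72) = 1.405  (YKR156C)
log2(25.97/59.27) = -1.190  (YMR317C)
YEL354W is most strongly upregulated.

2.977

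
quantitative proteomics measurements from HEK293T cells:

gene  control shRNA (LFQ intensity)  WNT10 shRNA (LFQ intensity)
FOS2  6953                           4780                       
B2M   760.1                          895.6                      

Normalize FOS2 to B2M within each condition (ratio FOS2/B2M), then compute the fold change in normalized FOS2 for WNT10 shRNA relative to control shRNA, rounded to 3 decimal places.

0.583

FOS2/B2M (control shRNA) = 6953 / 760.1 = 9.1475
FOS2/B2M (WNT10 shRNA) = 4780 / 895.6 = 5.3372
Fold change = 5.3372 / 9.1475 = 0.5835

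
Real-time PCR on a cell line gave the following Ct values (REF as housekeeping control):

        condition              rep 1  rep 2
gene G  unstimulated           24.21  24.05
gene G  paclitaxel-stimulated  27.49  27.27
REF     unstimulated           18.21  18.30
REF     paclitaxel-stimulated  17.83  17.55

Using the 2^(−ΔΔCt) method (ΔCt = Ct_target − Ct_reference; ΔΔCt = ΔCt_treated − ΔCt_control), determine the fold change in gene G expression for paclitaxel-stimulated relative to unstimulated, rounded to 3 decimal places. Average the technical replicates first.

Mean Ct: gene G unstimulated 24.130; gene G paclitaxel-stimulated 27.380; REF unstimulated 18.255; REF paclitaxel-stimulated 17.690
ΔCt(unstimulated) = 24.130 − 18.255 = 5.875
ΔCt(paclitaxel-stimulated) = 27.380 − 17.690 = 9.690
ΔΔCt = 9.690 − 5.875 = 3.815
Fold change = 2^(−3.815) = 0.0711

0.071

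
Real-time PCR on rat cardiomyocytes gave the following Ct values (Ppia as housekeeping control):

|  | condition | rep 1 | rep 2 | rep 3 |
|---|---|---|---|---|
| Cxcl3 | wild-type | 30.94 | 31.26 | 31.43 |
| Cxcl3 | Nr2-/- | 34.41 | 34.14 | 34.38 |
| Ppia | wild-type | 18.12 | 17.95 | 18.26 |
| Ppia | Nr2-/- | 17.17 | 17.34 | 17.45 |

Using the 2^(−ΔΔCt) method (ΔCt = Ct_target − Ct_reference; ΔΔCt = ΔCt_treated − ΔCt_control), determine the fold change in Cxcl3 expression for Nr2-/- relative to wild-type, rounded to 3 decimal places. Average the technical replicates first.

Mean Ct: Cxcl3 wild-type 31.210; Cxcl3 Nr2-/- 34.310; Ppia wild-type 18.110; Ppia Nr2-/- 17.320
ΔCt(wild-type) = 31.210 − 18.110 = 13.100
ΔCt(Nr2-/-) = 34.310 − 17.320 = 16.990
ΔΔCt = 16.990 − 13.100 = 3.890
Fold change = 2^(−3.890) = 0.0675

0.067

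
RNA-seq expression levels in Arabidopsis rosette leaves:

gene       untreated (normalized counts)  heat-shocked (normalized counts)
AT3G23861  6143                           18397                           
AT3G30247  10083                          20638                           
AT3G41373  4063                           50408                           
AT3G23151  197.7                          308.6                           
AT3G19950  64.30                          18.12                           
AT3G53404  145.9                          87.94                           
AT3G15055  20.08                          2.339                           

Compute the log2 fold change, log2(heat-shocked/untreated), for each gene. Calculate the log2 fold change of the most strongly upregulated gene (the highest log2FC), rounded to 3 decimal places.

log2(18397/6143) = 1.582  (AT3G23861)
log2(20638/10083) = 1.033  (AT3G30247)
log2(50408/4063) = 3.633  (AT3G41373)
log2(308.6/197.7) = 0.642  (AT3G23151)
log2(18.12/64.30) = -1.827  (AT3G19950)
log2(87.94/145.9) = -0.730  (AT3G53404)
log2(2.339/20.08) = -3.102  (AT3G15055)
AT3G41373 is most strongly upregulated.

3.633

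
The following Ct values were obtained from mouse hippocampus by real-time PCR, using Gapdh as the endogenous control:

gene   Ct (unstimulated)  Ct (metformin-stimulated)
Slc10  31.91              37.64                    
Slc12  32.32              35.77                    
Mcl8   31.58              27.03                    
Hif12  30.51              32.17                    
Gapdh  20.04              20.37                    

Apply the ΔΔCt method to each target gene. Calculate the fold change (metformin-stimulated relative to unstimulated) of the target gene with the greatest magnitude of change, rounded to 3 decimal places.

0.024

Slc10: ΔΔCt = (37.64−20.37) − (31.91−20.04) = 17.27 − 11.87 = 5.40; fold change = 2^-5.40 = 0.024
Slc12: ΔΔCt = (35.77−20.37) − (32.32−20.04) = 15.40 − 12.28 = 3.12; fold change = 2^-3.12 = 0.115
Mcl8: ΔΔCt = (27.03−20.37) − (31.58−20.04) = 6.66 − 11.54 = -4.88; fold change = 2^4.88 = 29.446
Hif12: ΔΔCt = (32.17−20.37) − (30.51−20.04) = 11.80 − 10.47 = 1.33; fold change = 2^-1.33 = 0.398
Slc10 has the largest |ΔΔCt| = 5.40.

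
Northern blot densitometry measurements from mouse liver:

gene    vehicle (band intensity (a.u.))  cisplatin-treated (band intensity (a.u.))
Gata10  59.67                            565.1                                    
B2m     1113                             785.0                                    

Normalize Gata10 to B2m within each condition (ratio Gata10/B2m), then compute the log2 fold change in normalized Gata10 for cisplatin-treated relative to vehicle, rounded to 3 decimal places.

3.747

Gata10/B2m (vehicle) = 59.67 / 1113 = 0.053612
Gata10/B2m (cisplatin-treated) = 565.1 / 785.0 = 0.71987
Fold change = 0.71987 / 0.053612 = 13.4275
log2(13.4275) = 3.7471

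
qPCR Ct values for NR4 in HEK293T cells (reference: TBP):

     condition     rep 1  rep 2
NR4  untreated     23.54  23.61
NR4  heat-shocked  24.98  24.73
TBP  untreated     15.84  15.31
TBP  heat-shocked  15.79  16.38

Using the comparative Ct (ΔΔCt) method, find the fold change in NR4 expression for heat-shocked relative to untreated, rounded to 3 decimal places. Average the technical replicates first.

0.586

Mean Ct: NR4 untreated 23.575; NR4 heat-shocked 24.855; TBP untreated 15.575; TBP heat-shocked 16.085
ΔCt(untreated) = 23.575 − 15.575 = 8.000
ΔCt(heat-shocked) = 24.855 − 16.085 = 8.770
ΔΔCt = 8.770 − 8.000 = 0.770
Fold change = 2^(−0.770) = 0.5864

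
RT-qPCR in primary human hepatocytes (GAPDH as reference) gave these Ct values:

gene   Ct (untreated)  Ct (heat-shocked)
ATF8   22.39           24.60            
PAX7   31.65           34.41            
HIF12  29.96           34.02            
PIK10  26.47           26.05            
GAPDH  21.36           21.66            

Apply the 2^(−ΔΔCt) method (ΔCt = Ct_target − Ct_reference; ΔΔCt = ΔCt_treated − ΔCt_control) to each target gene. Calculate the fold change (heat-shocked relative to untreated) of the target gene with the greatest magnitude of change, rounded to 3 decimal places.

0.074

ATF8: ΔΔCt = (24.60−21.66) − (22.39−21.36) = 2.94 − 1.03 = 1.91; fold change = 2^-1.91 = 0.266
PAX7: ΔΔCt = (34.41−21.66) − (31.65−21.36) = 12.75 − 10.29 = 2.46; fold change = 2^-2.46 = 0.182
HIF12: ΔΔCt = (34.02−21.66) − (29.96−21.36) = 12.36 − 8.60 = 3.76; fold change = 2^-3.76 = 0.074
PIK10: ΔΔCt = (26.05−21.66) − (26.47−21.36) = 4.39 − 5.11 = -0.72; fold change = 2^0.72 = 1.647
HIF12 has the largest |ΔΔCt| = 3.76.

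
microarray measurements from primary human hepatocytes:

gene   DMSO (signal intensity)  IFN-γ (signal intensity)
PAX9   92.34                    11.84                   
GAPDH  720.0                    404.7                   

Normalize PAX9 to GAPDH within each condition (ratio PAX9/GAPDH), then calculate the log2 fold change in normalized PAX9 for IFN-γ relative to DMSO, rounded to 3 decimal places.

PAX9/GAPDH (DMSO) = 92.34 / 720.0 = 0.12825
PAX9/GAPDH (IFN-γ) = 11.84 / 404.7 = 0.029256
Fold change = 0.029256 / 0.12825 = 0.2281
log2(0.2281) = -2.1321

-2.132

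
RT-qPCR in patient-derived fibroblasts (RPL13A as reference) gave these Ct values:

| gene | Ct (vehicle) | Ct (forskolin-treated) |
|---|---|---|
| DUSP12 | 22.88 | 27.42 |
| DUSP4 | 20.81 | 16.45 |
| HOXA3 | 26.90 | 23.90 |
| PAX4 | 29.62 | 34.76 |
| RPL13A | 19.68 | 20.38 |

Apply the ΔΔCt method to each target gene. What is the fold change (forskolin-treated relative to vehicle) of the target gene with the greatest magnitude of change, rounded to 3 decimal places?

33.359

DUSP12: ΔΔCt = (27.42−20.38) − (22.88−19.68) = 7.04 − 3.20 = 3.84; fold change = 2^-3.84 = 0.070
DUSP4: ΔΔCt = (16.45−20.38) − (20.81−19.68) = -3.93 − 1.13 = -5.06; fold change = 2^5.06 = 33.359
HOXA3: ΔΔCt = (23.90−20.38) − (26.90−19.68) = 3.52 − 7.22 = -3.70; fold change = 2^3.70 = 12.996
PAX4: ΔΔCt = (34.76−20.38) − (29.62−19.68) = 14.38 − 9.94 = 4.44; fold change = 2^-4.44 = 0.046
DUSP4 has the largest |ΔΔCt| = 5.06.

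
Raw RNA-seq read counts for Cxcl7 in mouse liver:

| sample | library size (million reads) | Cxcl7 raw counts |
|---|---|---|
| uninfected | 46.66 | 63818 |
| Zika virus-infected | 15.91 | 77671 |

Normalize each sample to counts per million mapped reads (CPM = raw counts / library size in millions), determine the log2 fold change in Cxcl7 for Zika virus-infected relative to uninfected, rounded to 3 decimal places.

CPM(uninfected) = 63818 / 46.66 = 1367.7240
CPM(Zika virus-infected) = 77671 / 15.91 = 4881.8982
Fold change = 4881.8982 / 1367.7240 = 3.56936
log2(3.56936) = 1.8357

1.836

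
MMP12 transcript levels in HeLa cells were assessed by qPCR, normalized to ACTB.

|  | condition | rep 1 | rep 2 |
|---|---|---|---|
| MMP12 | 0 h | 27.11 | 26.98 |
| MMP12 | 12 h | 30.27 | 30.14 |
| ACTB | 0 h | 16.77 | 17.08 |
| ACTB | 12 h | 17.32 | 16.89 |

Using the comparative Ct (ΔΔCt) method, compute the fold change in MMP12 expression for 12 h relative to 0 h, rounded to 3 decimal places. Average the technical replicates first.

Mean Ct: MMP12 0 h 27.045; MMP12 12 h 30.205; ACTB 0 h 16.925; ACTB 12 h 17.105
ΔCt(0 h) = 27.045 − 16.925 = 10.120
ΔCt(12 h) = 30.205 − 17.105 = 13.100
ΔΔCt = 13.100 − 10.120 = 2.980
Fold change = 2^(−2.980) = 0.1267

0.127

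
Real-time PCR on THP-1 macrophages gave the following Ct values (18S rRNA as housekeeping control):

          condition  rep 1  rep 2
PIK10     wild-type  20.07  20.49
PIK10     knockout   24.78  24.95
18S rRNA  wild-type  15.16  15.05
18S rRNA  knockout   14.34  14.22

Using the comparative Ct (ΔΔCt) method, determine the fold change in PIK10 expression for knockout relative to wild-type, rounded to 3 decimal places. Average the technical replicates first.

Mean Ct: PIK10 wild-type 20.280; PIK10 knockout 24.865; 18S rRNA wild-type 15.105; 18S rRNA knockout 14.280
ΔCt(wild-type) = 20.280 − 15.105 = 5.175
ΔCt(knockout) = 24.865 − 14.280 = 10.585
ΔΔCt = 10.585 − 5.175 = 5.410
Fold change = 2^(−5.410) = 0.0235

0.024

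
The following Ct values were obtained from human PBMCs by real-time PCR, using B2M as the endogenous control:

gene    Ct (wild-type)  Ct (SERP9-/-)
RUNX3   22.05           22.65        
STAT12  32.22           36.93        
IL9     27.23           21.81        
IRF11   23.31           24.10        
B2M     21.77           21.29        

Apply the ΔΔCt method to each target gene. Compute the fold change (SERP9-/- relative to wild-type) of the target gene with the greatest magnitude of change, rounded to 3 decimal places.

RUNX3: ΔΔCt = (22.65−21.29) − (22.05−21.77) = 1.36 − 0.28 = 1.08; fold change = 2^-1.08 = 0.473
STAT12: ΔΔCt = (36.93−21.29) − (32.22−21.77) = 15.64 − 10.45 = 5.19; fold change = 2^-5.19 = 0.027
IL9: ΔΔCt = (21.81−21.29) − (27.23−21.77) = 0.52 − 5.46 = -4.94; fold change = 2^4.94 = 30.696
IRF11: ΔΔCt = (24.10−21.29) − (23.31−21.77) = 2.81 − 1.54 = 1.27; fold change = 2^-1.27 = 0.415
STAT12 has the largest |ΔΔCt| = 5.19.

0.027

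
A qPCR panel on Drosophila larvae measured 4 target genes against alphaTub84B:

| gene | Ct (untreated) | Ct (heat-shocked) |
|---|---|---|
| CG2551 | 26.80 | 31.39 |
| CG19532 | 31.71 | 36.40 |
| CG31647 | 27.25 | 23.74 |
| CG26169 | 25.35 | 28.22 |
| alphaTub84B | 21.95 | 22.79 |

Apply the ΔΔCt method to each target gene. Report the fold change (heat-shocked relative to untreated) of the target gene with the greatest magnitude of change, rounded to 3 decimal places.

20.393

CG2551: ΔΔCt = (31.39−22.79) − (26.80−21.95) = 8.60 − 4.85 = 3.75; fold change = 2^-3.75 = 0.074
CG19532: ΔΔCt = (36.40−22.79) − (31.71−21.95) = 13.61 − 9.76 = 3.85; fold change = 2^-3.85 = 0.069
CG31647: ΔΔCt = (23.74−22.79) − (27.25−21.95) = 0.95 − 5.30 = -4.35; fold change = 2^4.35 = 20.393
CG26169: ΔΔCt = (28.22−22.79) − (25.35−21.95) = 5.43 − 3.40 = 2.03; fold change = 2^-2.03 = 0.245
CG31647 has the largest |ΔΔCt| = 4.35.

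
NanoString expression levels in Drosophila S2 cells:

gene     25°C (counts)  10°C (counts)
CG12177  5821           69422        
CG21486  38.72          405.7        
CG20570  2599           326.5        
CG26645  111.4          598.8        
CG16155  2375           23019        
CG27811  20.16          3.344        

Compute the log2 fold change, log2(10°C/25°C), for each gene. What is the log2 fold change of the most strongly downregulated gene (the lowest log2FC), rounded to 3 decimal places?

-2.993

log2(69422/5821) = 3.576  (CG12177)
log2(405.7/38.72) = 3.389  (CG21486)
log2(326.5/2599) = -2.993  (CG20570)
log2(598.8/111.4) = 2.426  (CG26645)
log2(23019/2375) = 3.277  (CG16155)
log2(3.344/20.16) = -2.592  (CG27811)
CG20570 is most strongly downregulated.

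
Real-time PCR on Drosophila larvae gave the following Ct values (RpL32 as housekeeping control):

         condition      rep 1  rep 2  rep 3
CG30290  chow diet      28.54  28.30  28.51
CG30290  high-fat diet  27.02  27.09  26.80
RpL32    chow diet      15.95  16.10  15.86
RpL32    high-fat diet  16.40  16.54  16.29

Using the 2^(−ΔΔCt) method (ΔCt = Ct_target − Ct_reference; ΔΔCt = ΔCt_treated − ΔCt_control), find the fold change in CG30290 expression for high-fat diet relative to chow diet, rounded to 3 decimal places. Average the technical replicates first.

3.784

Mean Ct: CG30290 chow diet 28.450; CG30290 high-fat diet 26.970; RpL32 chow diet 15.970; RpL32 high-fat diet 16.410
ΔCt(chow diet) = 28.450 − 15.970 = 12.480
ΔCt(high-fat diet) = 26.970 − 16.410 = 10.560
ΔΔCt = 10.560 − 12.480 = -1.920
Fold change = 2^(−(-1.920)) = 2^1.920 = 3.7842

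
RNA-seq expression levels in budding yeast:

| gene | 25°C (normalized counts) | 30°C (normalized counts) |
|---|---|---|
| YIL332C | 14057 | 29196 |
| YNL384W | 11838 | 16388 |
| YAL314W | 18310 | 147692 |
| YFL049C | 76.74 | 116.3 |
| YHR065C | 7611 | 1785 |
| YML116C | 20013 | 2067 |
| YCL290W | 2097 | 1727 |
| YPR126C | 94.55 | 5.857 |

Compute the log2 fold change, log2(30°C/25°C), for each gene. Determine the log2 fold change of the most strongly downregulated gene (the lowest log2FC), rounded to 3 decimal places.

-4.013

log2(29196/14057) = 1.054  (YIL332C)
log2(16388/11838) = 0.469  (YNL384W)
log2(147692/18310) = 3.012  (YAL314W)
log2(116.3/76.74) = 0.600  (YFL049C)
log2(1785/7611) = -2.092  (YHR065C)
log2(2067/20013) = -3.275  (YML116C)
log2(1727/2097) = -0.280  (YCL290W)
log2(5.857/94.55) = -4.013  (YPR126C)
YPR126C is most strongly downregulated.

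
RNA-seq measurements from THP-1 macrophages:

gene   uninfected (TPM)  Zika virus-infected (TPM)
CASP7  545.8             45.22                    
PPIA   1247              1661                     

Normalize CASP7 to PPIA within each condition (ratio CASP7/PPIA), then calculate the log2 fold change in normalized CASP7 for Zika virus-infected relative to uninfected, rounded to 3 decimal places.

CASP7/PPIA (uninfected) = 545.8 / 1247 = 0.43769
CASP7/PPIA (Zika virus-infected) = 45.22 / 1661 = 0.027225
Fold change = 0.027225 / 0.43769 = 0.0622
log2(0.0622) = -4.0069

-4.007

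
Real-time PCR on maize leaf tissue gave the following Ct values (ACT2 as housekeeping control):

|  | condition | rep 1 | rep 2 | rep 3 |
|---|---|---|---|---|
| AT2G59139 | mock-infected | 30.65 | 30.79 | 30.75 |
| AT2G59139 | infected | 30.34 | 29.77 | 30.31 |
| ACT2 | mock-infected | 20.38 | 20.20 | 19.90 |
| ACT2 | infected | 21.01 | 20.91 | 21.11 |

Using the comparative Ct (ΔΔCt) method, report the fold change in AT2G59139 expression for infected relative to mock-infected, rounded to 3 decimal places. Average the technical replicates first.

Mean Ct: AT2G59139 mock-infected 30.730; AT2G59139 infected 30.140; ACT2 mock-infected 20.160; ACT2 infected 21.010
ΔCt(mock-infected) = 30.730 − 20.160 = 10.570
ΔCt(infected) = 30.140 − 21.010 = 9.130
ΔΔCt = 9.130 − 10.570 = -1.440
Fold change = 2^(−(-1.440)) = 2^1.440 = 2.7132

2.713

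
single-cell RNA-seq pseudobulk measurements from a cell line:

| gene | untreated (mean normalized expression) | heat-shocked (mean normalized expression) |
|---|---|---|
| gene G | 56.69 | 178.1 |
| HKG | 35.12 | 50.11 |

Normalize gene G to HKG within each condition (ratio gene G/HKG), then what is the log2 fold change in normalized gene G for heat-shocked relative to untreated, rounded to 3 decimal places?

1.139

gene G/HKG (untreated) = 56.69 / 35.12 = 1.6142
gene G/HKG (heat-shocked) = 178.1 / 50.11 = 3.5542
Fold change = 3.5542 / 1.6142 = 2.2018
log2(2.2018) = 1.1387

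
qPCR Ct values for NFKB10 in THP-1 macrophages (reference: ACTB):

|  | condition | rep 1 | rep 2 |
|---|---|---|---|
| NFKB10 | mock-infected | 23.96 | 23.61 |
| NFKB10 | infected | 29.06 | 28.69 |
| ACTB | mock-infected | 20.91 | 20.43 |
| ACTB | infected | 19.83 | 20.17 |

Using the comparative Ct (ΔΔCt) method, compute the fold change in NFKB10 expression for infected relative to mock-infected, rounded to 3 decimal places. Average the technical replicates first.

Mean Ct: NFKB10 mock-infected 23.785; NFKB10 infected 28.875; ACTB mock-infected 20.670; ACTB infected 20.000
ΔCt(mock-infected) = 23.785 − 20.670 = 3.115
ΔCt(infected) = 28.875 − 20.000 = 8.875
ΔΔCt = 8.875 − 3.115 = 5.760
Fold change = 2^(−5.760) = 0.0185

0.018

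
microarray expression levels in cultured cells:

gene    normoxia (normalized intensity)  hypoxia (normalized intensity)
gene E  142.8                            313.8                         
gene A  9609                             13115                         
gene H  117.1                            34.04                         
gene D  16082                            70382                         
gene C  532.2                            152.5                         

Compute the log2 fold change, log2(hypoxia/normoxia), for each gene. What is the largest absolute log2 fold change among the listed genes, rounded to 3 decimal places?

2.130

log2(313.8/142.8) = 1.136  (gene E)
log2(13115/9609) = 0.449  (gene A)
log2(34.04/117.1) = -1.782  (gene H)
log2(70382/16082) = 2.130  (gene D)
log2(152.5/532.2) = -1.803  (gene C)
The largest magnitude belongs to gene D.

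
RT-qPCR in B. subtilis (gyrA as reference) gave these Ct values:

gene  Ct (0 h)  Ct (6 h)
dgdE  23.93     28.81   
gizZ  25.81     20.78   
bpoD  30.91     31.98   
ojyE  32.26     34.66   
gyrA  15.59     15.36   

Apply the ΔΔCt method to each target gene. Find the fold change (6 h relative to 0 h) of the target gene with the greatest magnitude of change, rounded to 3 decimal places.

0.029

dgdE: ΔΔCt = (28.81−15.36) − (23.93−15.59) = 13.45 − 8.34 = 5.11; fold change = 2^-5.11 = 0.029
gizZ: ΔΔCt = (20.78−15.36) − (25.81−15.59) = 5.42 − 10.22 = -4.80; fold change = 2^4.80 = 27.858
bpoD: ΔΔCt = (31.98−15.36) − (30.91−15.59) = 16.62 − 15.32 = 1.30; fold change = 2^-1.30 = 0.406
ojyE: ΔΔCt = (34.66−15.36) − (32.26−15.59) = 19.30 − 16.67 = 2.63; fold change = 2^-2.63 = 0.162
dgdE has the largest |ΔΔCt| = 5.11.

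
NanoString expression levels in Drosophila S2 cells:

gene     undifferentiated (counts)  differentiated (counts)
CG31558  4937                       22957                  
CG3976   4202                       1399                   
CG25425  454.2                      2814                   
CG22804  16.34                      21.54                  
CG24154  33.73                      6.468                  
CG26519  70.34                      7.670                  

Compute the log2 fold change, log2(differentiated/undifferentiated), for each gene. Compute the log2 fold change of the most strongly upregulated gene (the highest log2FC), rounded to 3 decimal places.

2.631

log2(22957/4937) = 2.217  (CG31558)
log2(1399/4202) = -1.587  (CG3976)
log2(2814/454.2) = 2.631  (CG25425)
log2(21.54/16.34) = 0.399  (CG22804)
log2(6.468/33.73) = -2.383  (CG24154)
log2(7.670/70.34) = -3.197  (CG26519)
CG25425 is most strongly upregulated.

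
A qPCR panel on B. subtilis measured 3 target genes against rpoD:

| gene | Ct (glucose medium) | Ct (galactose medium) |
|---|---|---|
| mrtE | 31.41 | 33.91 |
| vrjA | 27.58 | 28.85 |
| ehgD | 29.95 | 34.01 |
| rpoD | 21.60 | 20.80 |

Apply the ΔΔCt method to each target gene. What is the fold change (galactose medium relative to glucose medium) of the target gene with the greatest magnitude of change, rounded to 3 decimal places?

mrtE: ΔΔCt = (33.91−20.80) − (31.41−21.60) = 13.11 − 9.81 = 3.30; fold change = 2^-3.30 = 0.102
vrjA: ΔΔCt = (28.85−20.80) − (27.58−21.60) = 8.05 − 5.98 = 2.07; fold change = 2^-2.07 = 0.238
ehgD: ΔΔCt = (34.01−20.80) − (29.95−21.60) = 13.21 − 8.35 = 4.86; fold change = 2^-4.86 = 0.034
ehgD has the largest |ΔΔCt| = 4.86.

0.034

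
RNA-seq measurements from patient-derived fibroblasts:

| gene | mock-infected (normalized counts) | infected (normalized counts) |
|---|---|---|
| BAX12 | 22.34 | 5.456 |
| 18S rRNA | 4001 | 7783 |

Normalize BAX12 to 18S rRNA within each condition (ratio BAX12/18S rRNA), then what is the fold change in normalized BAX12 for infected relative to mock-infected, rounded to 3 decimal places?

BAX12/18S rRNA (mock-infected) = 22.34 / 4001 = 0.0055836
BAX12/18S rRNA (infected) = 5.456 / 7783 = 0.00070102
Fold change = 0.00070102 / 0.0055836 = 0.1255

0.126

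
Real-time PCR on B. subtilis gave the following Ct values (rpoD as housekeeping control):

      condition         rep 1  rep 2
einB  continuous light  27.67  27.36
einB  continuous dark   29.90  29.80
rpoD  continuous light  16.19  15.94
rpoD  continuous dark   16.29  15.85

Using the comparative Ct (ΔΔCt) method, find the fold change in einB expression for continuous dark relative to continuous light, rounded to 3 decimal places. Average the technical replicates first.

0.199

Mean Ct: einB continuous light 27.515; einB continuous dark 29.850; rpoD continuous light 16.065; rpoD continuous dark 16.070
ΔCt(continuous light) = 27.515 − 16.065 = 11.450
ΔCt(continuous dark) = 29.850 − 16.070 = 13.780
ΔΔCt = 13.780 − 11.450 = 2.330
Fold change = 2^(−2.330) = 0.1989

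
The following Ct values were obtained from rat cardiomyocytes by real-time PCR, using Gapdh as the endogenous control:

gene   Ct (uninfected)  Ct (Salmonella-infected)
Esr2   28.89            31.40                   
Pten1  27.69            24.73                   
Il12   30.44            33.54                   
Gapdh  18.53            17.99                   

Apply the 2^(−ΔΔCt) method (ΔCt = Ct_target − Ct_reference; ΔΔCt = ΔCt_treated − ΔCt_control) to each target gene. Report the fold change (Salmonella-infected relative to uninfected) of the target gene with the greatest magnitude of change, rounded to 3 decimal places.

Esr2: ΔΔCt = (31.40−17.99) − (28.89−18.53) = 13.41 − 10.36 = 3.05; fold change = 2^-3.05 = 0.121
Pten1: ΔΔCt = (24.73−17.99) − (27.69−18.53) = 6.74 − 9.16 = -2.42; fold change = 2^2.42 = 5.352
Il12: ΔΔCt = (33.54−17.99) − (30.44−18.53) = 15.55 − 11.91 = 3.64; fold change = 2^-3.64 = 0.080
Il12 has the largest |ΔΔCt| = 3.64.

0.080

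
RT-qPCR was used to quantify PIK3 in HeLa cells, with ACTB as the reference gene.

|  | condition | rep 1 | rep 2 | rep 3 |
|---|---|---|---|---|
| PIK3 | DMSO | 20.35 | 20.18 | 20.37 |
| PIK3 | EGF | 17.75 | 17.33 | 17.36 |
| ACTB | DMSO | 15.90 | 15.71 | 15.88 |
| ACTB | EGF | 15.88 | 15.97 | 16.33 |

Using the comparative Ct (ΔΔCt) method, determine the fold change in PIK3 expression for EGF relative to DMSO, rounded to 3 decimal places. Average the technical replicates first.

8.282

Mean Ct: PIK3 DMSO 20.300; PIK3 EGF 17.480; ACTB DMSO 15.830; ACTB EGF 16.060
ΔCt(DMSO) = 20.300 − 15.830 = 4.470
ΔCt(EGF) = 17.480 − 16.060 = 1.420
ΔΔCt = 1.420 − 4.470 = -3.050
Fold change = 2^(−(-3.050)) = 2^3.050 = 8.2821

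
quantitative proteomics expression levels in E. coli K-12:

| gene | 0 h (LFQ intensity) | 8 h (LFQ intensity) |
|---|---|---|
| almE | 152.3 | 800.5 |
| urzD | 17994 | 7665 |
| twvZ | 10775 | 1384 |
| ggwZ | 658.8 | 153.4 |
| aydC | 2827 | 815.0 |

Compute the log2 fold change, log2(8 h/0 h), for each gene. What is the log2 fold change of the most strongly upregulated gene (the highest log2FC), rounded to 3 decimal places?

2.394

log2(800.5/152.3) = 2.394  (almE)
log2(7665/17994) = -1.231  (urzD)
log2(1384/10775) = -2.961  (twvZ)
log2(153.4/658.8) = -2.103  (ggwZ)
log2(815.0/2827) = -1.794  (aydC)
almE is most strongly upregulated.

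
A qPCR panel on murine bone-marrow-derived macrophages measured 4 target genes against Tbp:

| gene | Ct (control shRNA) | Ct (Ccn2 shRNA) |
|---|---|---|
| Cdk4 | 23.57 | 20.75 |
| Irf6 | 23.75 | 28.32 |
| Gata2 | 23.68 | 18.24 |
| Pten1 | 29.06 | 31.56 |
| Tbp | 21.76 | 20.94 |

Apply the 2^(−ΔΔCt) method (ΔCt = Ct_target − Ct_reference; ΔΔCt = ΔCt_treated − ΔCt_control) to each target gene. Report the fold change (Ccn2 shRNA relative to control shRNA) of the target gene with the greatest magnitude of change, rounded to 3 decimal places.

0.024

Cdk4: ΔΔCt = (20.75−20.94) − (23.57−21.76) = -0.19 − 1.81 = -2.00; fold change = 2^2.00 = 4.000
Irf6: ΔΔCt = (28.32−20.94) − (23.75−21.76) = 7.38 − 1.99 = 5.39; fold change = 2^-5.39 = 0.024
Gata2: ΔΔCt = (18.24−20.94) − (23.68−21.76) = -2.70 − 1.92 = -4.62; fold change = 2^4.62 = 24.590
Pten1: ΔΔCt = (31.56−20.94) − (29.06−21.76) = 10.62 − 7.30 = 3.32; fold change = 2^-3.32 = 0.100
Irf6 has the largest |ΔΔCt| = 5.39.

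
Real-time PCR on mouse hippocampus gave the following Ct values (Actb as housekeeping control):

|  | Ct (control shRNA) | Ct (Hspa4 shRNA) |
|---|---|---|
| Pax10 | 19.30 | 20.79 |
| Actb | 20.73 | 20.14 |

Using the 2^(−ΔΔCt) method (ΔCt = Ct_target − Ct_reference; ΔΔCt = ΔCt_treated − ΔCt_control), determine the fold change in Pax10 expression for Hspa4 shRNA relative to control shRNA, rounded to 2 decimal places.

0.24

ΔCt(control shRNA) = 19.300 − 20.730 = -1.430
ΔCt(Hspa4 shRNA) = 20.790 − 20.140 = 0.650
ΔΔCt = 0.650 − (-1.430) = 2.080
Fold change = 2^(−2.080) = 0.237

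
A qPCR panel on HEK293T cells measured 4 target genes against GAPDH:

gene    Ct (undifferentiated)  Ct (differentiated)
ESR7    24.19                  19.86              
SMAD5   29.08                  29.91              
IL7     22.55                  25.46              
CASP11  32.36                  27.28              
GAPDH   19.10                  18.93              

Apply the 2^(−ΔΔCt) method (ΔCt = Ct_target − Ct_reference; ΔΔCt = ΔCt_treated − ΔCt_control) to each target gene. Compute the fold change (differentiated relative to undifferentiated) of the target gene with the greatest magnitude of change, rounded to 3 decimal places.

30.065

ESR7: ΔΔCt = (19.86−18.93) − (24.19−19.10) = 0.93 − 5.09 = -4.16; fold change = 2^4.16 = 17.877
SMAD5: ΔΔCt = (29.91−18.93) − (29.08−19.10) = 10.98 − 9.98 = 1.00; fold change = 2^-1.00 = 0.500
IL7: ΔΔCt = (25.46−18.93) − (22.55−19.10) = 6.53 − 3.45 = 3.08; fold change = 2^-3.08 = 0.118
CASP11: ΔΔCt = (27.28−18.93) − (32.36−19.10) = 8.35 − 13.26 = -4.91; fold change = 2^4.91 = 30.065
CASP11 has the largest |ΔΔCt| = 4.91.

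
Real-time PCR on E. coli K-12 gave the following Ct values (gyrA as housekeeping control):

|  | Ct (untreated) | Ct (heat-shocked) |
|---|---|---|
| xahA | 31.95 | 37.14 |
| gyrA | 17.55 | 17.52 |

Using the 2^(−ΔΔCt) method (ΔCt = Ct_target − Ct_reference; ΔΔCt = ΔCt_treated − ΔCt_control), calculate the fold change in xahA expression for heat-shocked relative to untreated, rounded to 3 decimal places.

0.027

ΔCt(untreated) = 31.950 − 17.550 = 14.400
ΔCt(heat-shocked) = 37.140 − 17.520 = 19.620
ΔΔCt = 19.620 − 14.400 = 5.220
Fold change = 2^(−5.220) = 0.0268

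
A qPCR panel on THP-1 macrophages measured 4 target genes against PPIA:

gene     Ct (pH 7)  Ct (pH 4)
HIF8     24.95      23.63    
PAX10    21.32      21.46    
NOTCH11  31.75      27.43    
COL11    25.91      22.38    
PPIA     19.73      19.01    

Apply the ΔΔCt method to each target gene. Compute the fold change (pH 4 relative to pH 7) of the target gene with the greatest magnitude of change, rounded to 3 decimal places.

12.126

HIF8: ΔΔCt = (23.63−19.01) − (24.95−19.73) = 4.62 − 5.22 = -0.60; fold change = 2^0.60 = 1.516
PAX10: ΔΔCt = (21.46−19.01) − (21.32−19.73) = 2.45 − 1.59 = 0.86; fold change = 2^-0.86 = 0.551
NOTCH11: ΔΔCt = (27.43−19.01) − (31.75−19.73) = 8.42 − 12.02 = -3.60; fold change = 2^3.60 = 12.126
COL11: ΔΔCt = (22.38−19.01) − (25.91−19.73) = 3.37 − 6.18 = -2.81; fold change = 2^2.81 = 7.013
NOTCH11 has the largest |ΔΔCt| = 3.60.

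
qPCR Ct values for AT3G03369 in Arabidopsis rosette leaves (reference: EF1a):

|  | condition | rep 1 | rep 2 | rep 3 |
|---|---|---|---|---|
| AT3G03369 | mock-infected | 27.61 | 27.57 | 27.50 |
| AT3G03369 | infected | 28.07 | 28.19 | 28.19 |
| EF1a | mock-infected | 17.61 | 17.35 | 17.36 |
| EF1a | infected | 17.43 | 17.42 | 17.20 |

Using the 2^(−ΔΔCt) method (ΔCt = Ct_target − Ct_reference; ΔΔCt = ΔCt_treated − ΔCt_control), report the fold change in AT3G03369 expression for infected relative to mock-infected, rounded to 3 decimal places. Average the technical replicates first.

Mean Ct: AT3G03369 mock-infected 27.560; AT3G03369 infected 28.150; EF1a mock-infected 17.440; EF1a infected 17.350
ΔCt(mock-infected) = 27.560 − 17.440 = 10.120
ΔCt(infected) = 28.150 − 17.350 = 10.800
ΔΔCt = 10.800 − 10.120 = 0.680
Fold change = 2^(−0.680) = 0.6242

0.624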